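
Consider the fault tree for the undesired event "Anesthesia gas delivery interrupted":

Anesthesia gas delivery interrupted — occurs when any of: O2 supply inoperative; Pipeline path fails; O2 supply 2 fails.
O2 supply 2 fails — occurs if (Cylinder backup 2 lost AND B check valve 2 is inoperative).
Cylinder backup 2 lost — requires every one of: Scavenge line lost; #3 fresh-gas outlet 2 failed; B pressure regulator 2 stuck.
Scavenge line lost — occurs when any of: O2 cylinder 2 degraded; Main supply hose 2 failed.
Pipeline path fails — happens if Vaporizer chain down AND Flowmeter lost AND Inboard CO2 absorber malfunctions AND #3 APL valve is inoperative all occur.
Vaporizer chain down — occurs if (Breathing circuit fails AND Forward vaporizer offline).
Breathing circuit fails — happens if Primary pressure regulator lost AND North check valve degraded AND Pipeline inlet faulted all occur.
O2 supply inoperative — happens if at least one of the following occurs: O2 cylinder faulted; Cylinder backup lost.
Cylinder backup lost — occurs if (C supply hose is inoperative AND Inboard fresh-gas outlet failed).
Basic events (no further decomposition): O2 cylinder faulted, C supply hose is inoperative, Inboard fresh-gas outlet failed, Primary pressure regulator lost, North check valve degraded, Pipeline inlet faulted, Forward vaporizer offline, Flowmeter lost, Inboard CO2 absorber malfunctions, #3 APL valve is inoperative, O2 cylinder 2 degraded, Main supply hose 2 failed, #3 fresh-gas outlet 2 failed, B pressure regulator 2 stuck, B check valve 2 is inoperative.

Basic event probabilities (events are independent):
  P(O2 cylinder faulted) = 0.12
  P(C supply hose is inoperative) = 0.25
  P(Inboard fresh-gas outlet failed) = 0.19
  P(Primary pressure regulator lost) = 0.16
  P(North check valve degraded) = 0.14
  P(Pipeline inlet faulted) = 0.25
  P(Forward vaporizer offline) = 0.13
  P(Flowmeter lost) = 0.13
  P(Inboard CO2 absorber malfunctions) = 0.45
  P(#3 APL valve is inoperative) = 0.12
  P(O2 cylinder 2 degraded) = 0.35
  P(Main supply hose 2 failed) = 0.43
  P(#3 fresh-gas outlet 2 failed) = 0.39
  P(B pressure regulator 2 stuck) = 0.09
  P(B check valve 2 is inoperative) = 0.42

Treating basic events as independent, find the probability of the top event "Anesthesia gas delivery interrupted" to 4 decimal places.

P(Cylinder backup lost) [AND] = 0.25 × 0.19 = 0.047500
P(O2 supply inoperative) [OR] = 1 − (1−0.12) × (1−0.047500) = 0.161800
P(Breathing circuit fails) [AND] = 0.16 × 0.14 × 0.25 = 0.005600
P(Vaporizer chain down) [AND] = 0.005600 × 0.13 = 0.000728
P(Pipeline path fails) [AND] = 0.000728 × 0.13 × 0.45 × 0.12 = 0.000005
P(Scavenge line lost) [OR] = 1 − (1−0.35) × (1−0.43) = 0.629500
P(Cylinder backup 2 lost) [AND] = 0.629500 × 0.39 × 0.09 = 0.022095
P(O2 supply 2 fails) [AND] = 0.022095 × 0.42 = 0.009280
P(Anesthesia gas delivery interrupted) [OR] = 1 − (1−0.161800) × (1−0.000005) × (1−0.009280) = 0.169583
Rounded to 4 decimal places: P(Anesthesia gas delivery interrupted) ≈ 0.1696.

0.1696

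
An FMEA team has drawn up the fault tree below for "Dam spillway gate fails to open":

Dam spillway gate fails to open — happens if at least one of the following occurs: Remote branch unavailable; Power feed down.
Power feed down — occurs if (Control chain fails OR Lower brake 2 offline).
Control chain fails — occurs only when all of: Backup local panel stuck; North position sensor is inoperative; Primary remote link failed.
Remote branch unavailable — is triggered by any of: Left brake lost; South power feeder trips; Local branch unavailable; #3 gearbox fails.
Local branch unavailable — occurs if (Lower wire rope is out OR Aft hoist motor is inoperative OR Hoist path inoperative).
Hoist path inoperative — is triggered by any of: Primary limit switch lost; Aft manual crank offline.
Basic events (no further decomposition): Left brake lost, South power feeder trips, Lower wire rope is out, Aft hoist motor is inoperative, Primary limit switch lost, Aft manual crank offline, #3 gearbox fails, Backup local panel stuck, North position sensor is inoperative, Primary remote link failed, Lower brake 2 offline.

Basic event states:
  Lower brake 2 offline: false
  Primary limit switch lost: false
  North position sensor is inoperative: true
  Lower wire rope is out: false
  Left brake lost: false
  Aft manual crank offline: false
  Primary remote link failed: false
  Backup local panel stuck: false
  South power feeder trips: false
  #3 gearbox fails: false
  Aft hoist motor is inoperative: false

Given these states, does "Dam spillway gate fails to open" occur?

No

Hoist path inoperative [OR]: Primary limit switch lost=not, Aft manual crank offline=not → no input occurs → does not occur.
Local branch unavailable [OR]: Lower wire rope is out=not, Aft hoist motor is inoperative=not, Hoist path inoperative=not → no input occurs → does not occur.
Remote branch unavailable [OR]: Left brake lost=not, South power feeder trips=not, Local branch unavailable=not, #3 gearbox fails=not → no input occurs → does not occur.
Control chain fails [AND]: Backup local panel stuck=not, North position sensor is inoperative=occurs, Primary remote link failed=not → not all inputs occur → does not occur.
Power feed down [OR]: Control chain fails=not, Lower brake 2 offline=not → no input occurs → does not occur.
Dam spillway gate fails to open [OR]: Remote branch unavailable=not, Power feed down=not → no input occurs → does not occur.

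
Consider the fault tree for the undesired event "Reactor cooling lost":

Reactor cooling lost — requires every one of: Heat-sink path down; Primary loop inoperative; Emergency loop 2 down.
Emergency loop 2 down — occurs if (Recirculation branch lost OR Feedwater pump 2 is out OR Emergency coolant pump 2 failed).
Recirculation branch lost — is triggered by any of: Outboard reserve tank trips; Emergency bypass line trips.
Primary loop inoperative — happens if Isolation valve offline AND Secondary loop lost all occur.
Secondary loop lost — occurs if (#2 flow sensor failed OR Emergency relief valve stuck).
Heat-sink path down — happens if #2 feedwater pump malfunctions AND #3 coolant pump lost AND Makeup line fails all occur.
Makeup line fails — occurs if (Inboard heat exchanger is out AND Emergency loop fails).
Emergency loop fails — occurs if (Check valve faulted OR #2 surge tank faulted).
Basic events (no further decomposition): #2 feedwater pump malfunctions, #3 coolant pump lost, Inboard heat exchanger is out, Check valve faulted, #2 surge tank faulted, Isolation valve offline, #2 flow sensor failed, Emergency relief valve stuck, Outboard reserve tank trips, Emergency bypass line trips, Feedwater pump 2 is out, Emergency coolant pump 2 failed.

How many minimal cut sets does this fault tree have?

16

Emergency loop fails [OR]: union of children's cut sets → 2 cut set(s).
Makeup line fails [AND]: one cut set from each child combined → 1 × 2 = 2 cut set(s).
Heat-sink path down [AND]: one cut set from each child combined → 1 × 1 × 2 = 2 cut set(s).
Secondary loop lost [OR]: union of children's cut sets → 2 cut set(s).
Primary loop inoperative [AND]: one cut set from each child combined → 1 × 2 = 2 cut set(s).
Recirculation branch lost [OR]: union of children's cut sets → 2 cut set(s).
Emergency loop 2 down [OR]: union of children's cut sets → 4 cut set(s).
Reactor cooling lost [AND]: one cut set from each child combined → 2 × 2 × 4 = 16 cut set(s).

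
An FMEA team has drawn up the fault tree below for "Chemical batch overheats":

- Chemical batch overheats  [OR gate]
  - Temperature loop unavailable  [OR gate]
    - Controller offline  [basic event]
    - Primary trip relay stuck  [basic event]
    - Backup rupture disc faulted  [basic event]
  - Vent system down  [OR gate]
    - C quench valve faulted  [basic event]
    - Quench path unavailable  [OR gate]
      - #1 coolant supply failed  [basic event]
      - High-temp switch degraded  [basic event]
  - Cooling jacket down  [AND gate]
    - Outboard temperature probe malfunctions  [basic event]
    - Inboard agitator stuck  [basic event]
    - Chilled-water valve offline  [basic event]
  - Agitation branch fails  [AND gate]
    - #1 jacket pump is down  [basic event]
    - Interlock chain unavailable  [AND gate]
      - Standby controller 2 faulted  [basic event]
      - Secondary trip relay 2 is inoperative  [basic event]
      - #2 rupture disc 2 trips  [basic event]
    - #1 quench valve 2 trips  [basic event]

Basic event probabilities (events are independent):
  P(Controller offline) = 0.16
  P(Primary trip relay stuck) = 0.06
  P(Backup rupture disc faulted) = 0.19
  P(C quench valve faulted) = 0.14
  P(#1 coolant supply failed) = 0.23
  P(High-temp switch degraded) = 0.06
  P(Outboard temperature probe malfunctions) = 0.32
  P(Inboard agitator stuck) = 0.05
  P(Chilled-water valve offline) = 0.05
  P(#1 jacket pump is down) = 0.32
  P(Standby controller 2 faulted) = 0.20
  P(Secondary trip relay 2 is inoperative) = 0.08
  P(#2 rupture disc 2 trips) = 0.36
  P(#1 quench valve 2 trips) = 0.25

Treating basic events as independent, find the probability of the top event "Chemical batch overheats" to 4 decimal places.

P(Temperature loop unavailable) [OR] = 1 − (1−0.16) × (1−0.06) × (1−0.19) = 0.360424
P(Quench path unavailable) [OR] = 1 − (1−0.23) × (1−0.06) = 0.276200
P(Vent system down) [OR] = 1 − (1−0.14) × (1−0.276200) = 0.377532
P(Cooling jacket down) [AND] = 0.32 × 0.05 × 0.05 = 0.000800
P(Interlock chain unavailable) [AND] = 0.20 × 0.08 × 0.36 = 0.005760
P(Agitation branch fails) [AND] = 0.32 × 0.005760 × 0.25 = 0.000461
P(Chemical batch overheats) [OR] = 1 − (1−0.360424) × (1−0.377532) × (1−0.000800) × (1−0.000461) = 0.602386
Rounded to 4 decimal places: P(Chemical batch overheats) ≈ 0.6024.

0.6024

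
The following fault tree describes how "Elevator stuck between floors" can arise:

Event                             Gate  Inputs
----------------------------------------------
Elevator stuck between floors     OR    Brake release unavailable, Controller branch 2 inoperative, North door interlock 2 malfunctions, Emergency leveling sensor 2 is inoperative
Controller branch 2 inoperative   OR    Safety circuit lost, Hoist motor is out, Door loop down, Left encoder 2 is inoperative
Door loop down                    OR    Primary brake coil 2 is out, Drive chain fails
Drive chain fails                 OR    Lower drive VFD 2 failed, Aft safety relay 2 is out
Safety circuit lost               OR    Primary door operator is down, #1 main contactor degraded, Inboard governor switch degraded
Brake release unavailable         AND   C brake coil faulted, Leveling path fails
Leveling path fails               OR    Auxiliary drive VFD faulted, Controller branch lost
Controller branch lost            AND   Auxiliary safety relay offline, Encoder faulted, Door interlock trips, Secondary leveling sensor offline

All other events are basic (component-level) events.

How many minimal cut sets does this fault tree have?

Controller branch lost [AND]: one cut set from each child combined → 1 × 1 × 1 × 1 = 1 cut set(s).
Leveling path fails [OR]: union of children's cut sets → 2 cut set(s).
Brake release unavailable [AND]: one cut set from each child combined → 1 × 2 = 2 cut set(s).
Safety circuit lost [OR]: union of children's cut sets → 3 cut set(s).
Drive chain fails [OR]: union of children's cut sets → 2 cut set(s).
Door loop down [OR]: union of children's cut sets → 3 cut set(s).
Controller branch 2 inoperative [OR]: union of children's cut sets → 8 cut set(s).
Elevator stuck between floors [OR]: union of children's cut sets → 12 cut set(s).

12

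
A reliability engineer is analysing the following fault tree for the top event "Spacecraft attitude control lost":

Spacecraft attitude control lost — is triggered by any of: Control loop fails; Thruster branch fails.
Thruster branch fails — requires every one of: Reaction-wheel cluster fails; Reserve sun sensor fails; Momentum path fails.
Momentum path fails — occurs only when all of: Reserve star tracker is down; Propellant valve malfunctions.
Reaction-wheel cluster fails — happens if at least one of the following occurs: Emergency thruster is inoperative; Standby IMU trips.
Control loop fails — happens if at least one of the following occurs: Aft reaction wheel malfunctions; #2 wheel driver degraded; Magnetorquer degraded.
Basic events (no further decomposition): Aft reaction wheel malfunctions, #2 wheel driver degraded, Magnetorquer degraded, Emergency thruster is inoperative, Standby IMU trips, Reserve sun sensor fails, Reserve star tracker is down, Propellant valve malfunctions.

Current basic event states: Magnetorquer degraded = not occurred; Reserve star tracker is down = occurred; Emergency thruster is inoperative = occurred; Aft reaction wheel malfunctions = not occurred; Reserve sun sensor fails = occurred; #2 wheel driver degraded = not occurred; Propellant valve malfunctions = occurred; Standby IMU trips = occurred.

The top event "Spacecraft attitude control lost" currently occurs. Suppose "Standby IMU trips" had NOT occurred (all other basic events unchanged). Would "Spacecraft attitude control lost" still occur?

Yes

Counterfactual: set "Standby IMU trips" to not occurred.
Control loop fails [OR]: Aft reaction wheel malfunctions=not, #2 wheel driver degraded=not, Magnetorquer degraded=not → no input occurs → does not occur.
Reaction-wheel cluster fails [OR]: Emergency thruster is inoperative=occurs, Standby IMU trips=not → at least one input occurs → occurs.
Momentum path fails [AND]: Reserve star tracker is down=occurs, Propellant valve malfunctions=occurs → all inputs occur → occurs.
Thruster branch fails [AND]: Reaction-wheel cluster fails=occurs, Reserve sun sensor fails=occurs, Momentum path fails=occurs → all inputs occur → occurs.
Spacecraft attitude control lost [OR]: Control loop fails=not, Thruster branch fails=occurs → at least one input occurs → occurs.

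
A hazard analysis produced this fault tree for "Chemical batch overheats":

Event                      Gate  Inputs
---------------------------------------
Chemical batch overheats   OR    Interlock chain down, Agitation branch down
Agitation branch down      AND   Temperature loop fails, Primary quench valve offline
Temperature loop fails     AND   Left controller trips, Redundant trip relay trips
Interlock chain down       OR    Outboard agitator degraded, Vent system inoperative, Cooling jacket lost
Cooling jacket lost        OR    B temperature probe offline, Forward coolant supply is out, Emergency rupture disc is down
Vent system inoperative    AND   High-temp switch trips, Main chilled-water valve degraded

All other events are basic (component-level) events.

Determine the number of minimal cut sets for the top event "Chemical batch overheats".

6

Vent system inoperative [AND]: one cut set from each child combined → 1 × 1 = 1 cut set(s).
Cooling jacket lost [OR]: union of children's cut sets → 3 cut set(s).
Interlock chain down [OR]: union of children's cut sets → 5 cut set(s).
Temperature loop fails [AND]: one cut set from each child combined → 1 × 1 = 1 cut set(s).
Agitation branch down [AND]: one cut set from each child combined → 1 × 1 = 1 cut set(s).
Chemical batch overheats [OR]: union of children's cut sets → 6 cut set(s).
Minimal cut sets: {Outboard agitator degraded}; {High-temp switch trips, Main chilled-water valve degraded}; {B temperature probe offline}; {Forward coolant supply is out}; {Emergency rupture disc is down}; {Left controller trips, Primary quench valve offline, Redundant trip relay trips}.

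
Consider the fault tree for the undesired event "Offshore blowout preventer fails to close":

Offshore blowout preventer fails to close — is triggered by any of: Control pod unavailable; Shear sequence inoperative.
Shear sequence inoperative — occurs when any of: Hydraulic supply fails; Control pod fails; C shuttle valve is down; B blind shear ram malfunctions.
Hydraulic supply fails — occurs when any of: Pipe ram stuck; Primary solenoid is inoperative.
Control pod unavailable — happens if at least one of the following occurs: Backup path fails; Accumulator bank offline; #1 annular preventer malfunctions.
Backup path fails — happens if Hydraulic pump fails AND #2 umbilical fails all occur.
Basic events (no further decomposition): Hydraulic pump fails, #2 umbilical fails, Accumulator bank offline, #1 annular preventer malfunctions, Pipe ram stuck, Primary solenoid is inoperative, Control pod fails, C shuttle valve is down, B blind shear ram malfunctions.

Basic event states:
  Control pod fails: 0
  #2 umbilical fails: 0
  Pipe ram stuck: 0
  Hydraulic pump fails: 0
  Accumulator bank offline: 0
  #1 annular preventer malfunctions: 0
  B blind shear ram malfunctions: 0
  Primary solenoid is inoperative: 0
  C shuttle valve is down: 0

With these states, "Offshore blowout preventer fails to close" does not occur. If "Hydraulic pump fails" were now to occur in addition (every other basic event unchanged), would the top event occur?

No

Counterfactual: set "Hydraulic pump fails" to occurred.
Backup path fails [AND]: Hydraulic pump fails=occurs, #2 umbilical fails=not → not all inputs occur → does not occur.
Control pod unavailable [OR]: Backup path fails=not, Accumulator bank offline=not, #1 annular preventer malfunctions=not → no input occurs → does not occur.
Hydraulic supply fails [OR]: Pipe ram stuck=not, Primary solenoid is inoperative=not → no input occurs → does not occur.
Shear sequence inoperative [OR]: Hydraulic supply fails=not, Control pod fails=not, C shuttle valve is down=not, B blind shear ram malfunctions=not → no input occurs → does not occur.
Offshore blowout preventer fails to close [OR]: Control pod unavailable=not, Shear sequence inoperative=not → no input occurs → does not occur.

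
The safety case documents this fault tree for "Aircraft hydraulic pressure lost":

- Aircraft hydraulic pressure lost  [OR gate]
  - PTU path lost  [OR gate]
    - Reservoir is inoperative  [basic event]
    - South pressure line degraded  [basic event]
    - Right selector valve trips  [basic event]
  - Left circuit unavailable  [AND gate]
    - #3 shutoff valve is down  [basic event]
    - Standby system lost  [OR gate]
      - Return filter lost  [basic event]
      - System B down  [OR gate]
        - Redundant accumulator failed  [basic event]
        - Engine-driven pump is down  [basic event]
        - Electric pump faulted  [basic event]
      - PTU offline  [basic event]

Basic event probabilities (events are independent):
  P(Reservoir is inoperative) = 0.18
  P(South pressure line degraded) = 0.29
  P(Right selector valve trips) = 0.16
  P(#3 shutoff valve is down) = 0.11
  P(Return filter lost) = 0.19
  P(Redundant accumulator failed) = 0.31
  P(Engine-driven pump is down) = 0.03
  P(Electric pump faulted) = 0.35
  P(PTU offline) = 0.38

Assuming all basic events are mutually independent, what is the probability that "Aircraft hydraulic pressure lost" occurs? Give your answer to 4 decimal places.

P(PTU path lost) [OR] = 1 − (1−0.18) × (1−0.29) × (1−0.16) = 0.510952
P(System B down) [OR] = 1 − (1−0.31) × (1−0.03) × (1−0.35) = 0.564955
P(Standby system lost) [OR] = 1 − (1−0.19) × (1−0.564955) × (1−0.38) = 0.781520
P(Left circuit unavailable) [AND] = 0.11 × 0.781520 = 0.085967
P(Aircraft hydraulic pressure lost) [OR] = 1 − (1−0.510952) × (1−0.085967) = 0.552994
Rounded to 4 decimal places: P(Aircraft hydraulic pressure lost) ≈ 0.5530.

0.5530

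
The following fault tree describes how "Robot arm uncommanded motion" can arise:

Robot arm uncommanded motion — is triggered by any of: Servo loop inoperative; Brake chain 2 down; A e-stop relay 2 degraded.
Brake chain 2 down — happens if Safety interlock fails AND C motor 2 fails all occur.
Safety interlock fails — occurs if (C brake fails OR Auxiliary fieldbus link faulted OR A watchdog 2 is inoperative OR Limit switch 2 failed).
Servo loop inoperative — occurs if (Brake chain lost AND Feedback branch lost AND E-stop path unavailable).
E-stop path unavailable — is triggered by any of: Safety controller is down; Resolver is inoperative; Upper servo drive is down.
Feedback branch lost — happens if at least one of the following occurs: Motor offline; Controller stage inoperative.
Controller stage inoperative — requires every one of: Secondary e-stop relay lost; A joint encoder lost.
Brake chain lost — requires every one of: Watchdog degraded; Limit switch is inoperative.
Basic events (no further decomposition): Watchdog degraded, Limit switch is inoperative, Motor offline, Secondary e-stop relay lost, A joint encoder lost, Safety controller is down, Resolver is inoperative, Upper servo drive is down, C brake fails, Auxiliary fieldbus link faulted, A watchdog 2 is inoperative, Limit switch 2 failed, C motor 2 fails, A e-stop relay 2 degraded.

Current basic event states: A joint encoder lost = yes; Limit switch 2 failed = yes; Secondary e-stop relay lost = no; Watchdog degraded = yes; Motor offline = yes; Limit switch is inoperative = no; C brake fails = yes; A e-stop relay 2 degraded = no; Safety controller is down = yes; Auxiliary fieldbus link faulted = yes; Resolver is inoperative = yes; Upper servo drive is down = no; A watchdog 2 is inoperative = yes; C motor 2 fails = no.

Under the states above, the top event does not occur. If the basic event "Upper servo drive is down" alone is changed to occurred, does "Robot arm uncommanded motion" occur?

No

Counterfactual: set "Upper servo drive is down" to occurred.
Brake chain lost [AND]: Watchdog degraded=occurs, Limit switch is inoperative=not → not all inputs occur → does not occur.
Controller stage inoperative [AND]: Secondary e-stop relay lost=not, A joint encoder lost=occurs → not all inputs occur → does not occur.
Feedback branch lost [OR]: Motor offline=occurs, Controller stage inoperative=not → at least one input occurs → occurs.
E-stop path unavailable [OR]: Safety controller is down=occurs, Resolver is inoperative=occurs, Upper servo drive is down=occurs → at least one input occurs → occurs.
Servo loop inoperative [AND]: Brake chain lost=not, Feedback branch lost=occurs, E-stop path unavailable=occurs → not all inputs occur → does not occur.
Safety interlock fails [OR]: C brake fails=occurs, Auxiliary fieldbus link faulted=occurs, A watchdog 2 is inoperative=occurs, Limit switch 2 failed=occurs → at least one input occurs → occurs.
Brake chain 2 down [AND]: Safety interlock fails=occurs, C motor 2 fails=not → not all inputs occur → does not occur.
Robot arm uncommanded motion [OR]: Servo loop inoperative=not, Brake chain 2 down=not, A e-stop relay 2 degraded=not → no input occurs → does not occur.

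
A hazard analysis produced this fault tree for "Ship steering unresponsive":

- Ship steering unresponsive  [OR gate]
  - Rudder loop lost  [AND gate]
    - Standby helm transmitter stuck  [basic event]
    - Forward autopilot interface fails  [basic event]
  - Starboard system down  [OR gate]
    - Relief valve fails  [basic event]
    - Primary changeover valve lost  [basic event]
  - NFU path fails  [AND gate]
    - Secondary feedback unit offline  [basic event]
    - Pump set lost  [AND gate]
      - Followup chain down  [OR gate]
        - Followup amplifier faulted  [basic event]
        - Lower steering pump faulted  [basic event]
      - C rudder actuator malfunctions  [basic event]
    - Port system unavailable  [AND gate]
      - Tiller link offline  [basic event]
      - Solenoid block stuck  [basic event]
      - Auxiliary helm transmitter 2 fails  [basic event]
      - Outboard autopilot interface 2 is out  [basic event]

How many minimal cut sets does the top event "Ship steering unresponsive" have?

Rudder loop lost [AND]: one cut set from each child combined → 1 × 1 = 1 cut set(s).
Starboard system down [OR]: union of children's cut sets → 2 cut set(s).
Followup chain down [OR]: union of children's cut sets → 2 cut set(s).
Pump set lost [AND]: one cut set from each child combined → 2 × 1 = 2 cut set(s).
Port system unavailable [AND]: one cut set from each child combined → 1 × 1 × 1 × 1 = 1 cut set(s).
NFU path fails [AND]: one cut set from each child combined → 1 × 2 × 1 = 2 cut set(s).
Ship steering unresponsive [OR]: union of children's cut sets → 5 cut set(s).
Minimal cut sets: {Forward autopilot interface fails, Standby helm transmitter stuck}; {Relief valve fails}; {Primary changeover valve lost}; {Auxiliary helm transmitter 2 fails, C rudder actuator malfunctions, Followup amplifier faulted, Outboard autopilot interface 2 is out, Secondary feedback unit offline, Solenoid block stuck, Tiller link offline}; {Auxiliary helm transmitter 2 fails, C rudder actuator malfunctions, Lower steering pump faulted, Outboard autopilot interface 2 is out, Secondary feedback unit offline, Solenoid block stuck, Tiller link offline}.

5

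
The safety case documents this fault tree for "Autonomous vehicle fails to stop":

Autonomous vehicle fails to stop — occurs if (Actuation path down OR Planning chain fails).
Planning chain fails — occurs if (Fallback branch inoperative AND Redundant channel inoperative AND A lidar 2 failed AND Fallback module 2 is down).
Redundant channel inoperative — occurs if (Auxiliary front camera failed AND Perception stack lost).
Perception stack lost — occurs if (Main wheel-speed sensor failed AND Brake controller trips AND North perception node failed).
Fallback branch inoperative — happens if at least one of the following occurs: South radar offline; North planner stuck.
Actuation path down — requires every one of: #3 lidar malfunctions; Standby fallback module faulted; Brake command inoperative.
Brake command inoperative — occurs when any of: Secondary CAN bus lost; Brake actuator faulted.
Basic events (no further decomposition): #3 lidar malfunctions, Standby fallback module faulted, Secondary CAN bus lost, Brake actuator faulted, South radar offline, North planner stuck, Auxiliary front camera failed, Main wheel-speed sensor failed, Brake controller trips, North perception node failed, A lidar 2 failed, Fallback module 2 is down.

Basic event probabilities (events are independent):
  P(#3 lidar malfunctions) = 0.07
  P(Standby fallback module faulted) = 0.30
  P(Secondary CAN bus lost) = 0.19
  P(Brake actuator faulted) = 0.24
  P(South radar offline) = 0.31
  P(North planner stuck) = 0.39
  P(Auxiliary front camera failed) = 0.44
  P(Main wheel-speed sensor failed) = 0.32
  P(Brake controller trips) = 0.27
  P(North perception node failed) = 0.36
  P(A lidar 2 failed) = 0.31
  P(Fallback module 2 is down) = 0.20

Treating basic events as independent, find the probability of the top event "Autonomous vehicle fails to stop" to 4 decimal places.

0.0086

P(Brake command inoperative) [OR] = 1 − (1−0.19) × (1−0.24) = 0.384400
P(Actuation path down) [AND] = 0.07 × 0.30 × 0.384400 = 0.008072
P(Fallback branch inoperative) [OR] = 1 − (1−0.31) × (1−0.39) = 0.579100
P(Perception stack lost) [AND] = 0.32 × 0.27 × 0.36 = 0.031104
P(Redundant channel inoperative) [AND] = 0.44 × 0.031104 = 0.013686
P(Planning chain fails) [AND] = 0.579100 × 0.013686 × 0.31 × 0.20 = 0.000491
P(Autonomous vehicle fails to stop) [OR] = 1 − (1−0.008072) × (1−0.000491) = 0.008559
Rounded to 4 decimal places: P(Autonomous vehicle fails to stop) ≈ 0.0086.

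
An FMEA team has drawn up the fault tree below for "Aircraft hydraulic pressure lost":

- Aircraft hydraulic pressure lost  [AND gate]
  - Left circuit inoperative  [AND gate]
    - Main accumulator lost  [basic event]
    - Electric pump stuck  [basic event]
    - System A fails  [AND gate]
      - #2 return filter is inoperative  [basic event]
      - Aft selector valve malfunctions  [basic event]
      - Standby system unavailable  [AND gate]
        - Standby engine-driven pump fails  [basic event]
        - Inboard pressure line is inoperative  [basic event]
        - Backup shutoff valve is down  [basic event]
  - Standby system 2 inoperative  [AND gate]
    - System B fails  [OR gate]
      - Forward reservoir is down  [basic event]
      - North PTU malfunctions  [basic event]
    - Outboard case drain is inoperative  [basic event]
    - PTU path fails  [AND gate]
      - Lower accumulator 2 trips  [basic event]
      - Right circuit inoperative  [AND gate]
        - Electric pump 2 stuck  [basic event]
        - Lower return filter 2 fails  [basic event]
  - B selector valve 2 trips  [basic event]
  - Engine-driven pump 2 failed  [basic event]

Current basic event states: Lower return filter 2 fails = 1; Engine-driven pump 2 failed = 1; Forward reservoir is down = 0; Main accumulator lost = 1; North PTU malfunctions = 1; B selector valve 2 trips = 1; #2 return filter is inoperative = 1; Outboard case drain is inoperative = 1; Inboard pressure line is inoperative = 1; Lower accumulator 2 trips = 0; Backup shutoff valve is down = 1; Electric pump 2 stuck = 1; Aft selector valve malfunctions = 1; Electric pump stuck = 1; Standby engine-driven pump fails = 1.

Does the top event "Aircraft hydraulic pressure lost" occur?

No

Standby system unavailable [AND]: Standby engine-driven pump fails=occurs, Inboard pressure line is inoperative=occurs, Backup shutoff valve is down=occurs → all inputs occur → occurs.
System A fails [AND]: #2 return filter is inoperative=occurs, Aft selector valve malfunctions=occurs, Standby system unavailable=occurs → all inputs occur → occurs.
Left circuit inoperative [AND]: Main accumulator lost=occurs, Electric pump stuck=occurs, System A fails=occurs → all inputs occur → occurs.
System B fails [OR]: Forward reservoir is down=not, North PTU malfunctions=occurs → at least one input occurs → occurs.
Right circuit inoperative [AND]: Electric pump 2 stuck=occurs, Lower return filter 2 fails=occurs → all inputs occur → occurs.
PTU path fails [AND]: Lower accumulator 2 trips=not, Right circuit inoperative=occurs → not all inputs occur → does not occur.
Standby system 2 inoperative [AND]: System B fails=occurs, Outboard case drain is inoperative=occurs, PTU path fails=not → not all inputs occur → does not occur.
Aircraft hydraulic pressure lost [AND]: Left circuit inoperative=occurs, Standby system 2 inoperative=not, B selector valve 2 trips=occurs, Engine-driven pump 2 failed=occurs → not all inputs occur → does not occur.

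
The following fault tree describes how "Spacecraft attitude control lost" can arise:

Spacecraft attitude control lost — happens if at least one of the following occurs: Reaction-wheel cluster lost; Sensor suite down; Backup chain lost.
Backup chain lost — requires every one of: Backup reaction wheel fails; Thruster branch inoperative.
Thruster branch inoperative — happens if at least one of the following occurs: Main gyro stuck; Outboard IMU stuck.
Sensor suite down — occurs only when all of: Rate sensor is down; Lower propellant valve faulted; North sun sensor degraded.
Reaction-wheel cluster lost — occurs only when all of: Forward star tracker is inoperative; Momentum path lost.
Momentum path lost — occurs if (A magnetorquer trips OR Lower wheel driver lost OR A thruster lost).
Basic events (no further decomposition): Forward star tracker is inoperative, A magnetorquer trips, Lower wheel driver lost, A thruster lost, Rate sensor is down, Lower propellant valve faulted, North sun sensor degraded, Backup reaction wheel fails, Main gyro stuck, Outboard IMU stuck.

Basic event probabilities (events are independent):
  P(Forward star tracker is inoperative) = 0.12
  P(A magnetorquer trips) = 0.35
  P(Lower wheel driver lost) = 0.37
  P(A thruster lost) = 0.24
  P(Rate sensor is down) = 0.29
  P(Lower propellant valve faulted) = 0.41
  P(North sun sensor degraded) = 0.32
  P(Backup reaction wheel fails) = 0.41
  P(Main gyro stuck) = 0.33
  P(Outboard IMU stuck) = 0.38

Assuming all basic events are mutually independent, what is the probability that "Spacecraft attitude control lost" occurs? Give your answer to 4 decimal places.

P(Momentum path lost) [OR] = 1 − (1−0.35) × (1−0.37) × (1−0.24) = 0.688780
P(Reaction-wheel cluster lost) [AND] = 0.12 × 0.688780 = 0.082654
P(Sensor suite down) [AND] = 0.29 × 0.41 × 0.32 = 0.038048
P(Thruster branch inoperative) [OR] = 1 − (1−0.33) × (1−0.38) = 0.584600
P(Backup chain lost) [AND] = 0.41 × 0.584600 = 0.239686
P(Spacecraft attitude control lost) [OR] = 1 − (1−0.082654) × (1−0.038048) × (1−0.239686) = 0.329066
Rounded to 4 decimal places: P(Spacecraft attitude control lost) ≈ 0.3291.

0.3291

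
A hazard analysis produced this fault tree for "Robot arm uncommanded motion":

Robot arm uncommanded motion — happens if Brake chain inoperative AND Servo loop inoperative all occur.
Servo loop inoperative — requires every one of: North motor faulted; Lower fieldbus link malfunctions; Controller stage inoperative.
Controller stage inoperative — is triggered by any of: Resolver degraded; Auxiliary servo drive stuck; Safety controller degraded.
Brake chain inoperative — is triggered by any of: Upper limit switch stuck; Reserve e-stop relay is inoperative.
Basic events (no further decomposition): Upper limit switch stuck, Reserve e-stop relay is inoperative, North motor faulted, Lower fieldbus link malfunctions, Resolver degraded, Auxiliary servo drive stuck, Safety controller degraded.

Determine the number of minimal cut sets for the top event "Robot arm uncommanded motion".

Brake chain inoperative [OR]: union of children's cut sets → 2 cut set(s).
Controller stage inoperative [OR]: union of children's cut sets → 3 cut set(s).
Servo loop inoperative [AND]: one cut set from each child combined → 1 × 1 × 3 = 3 cut set(s).
Robot arm uncommanded motion [AND]: one cut set from each child combined → 2 × 3 = 6 cut set(s).
Minimal cut sets: {Lower fieldbus link malfunctions, North motor faulted, Resolver degraded, Upper limit switch stuck}; {Auxiliary servo drive stuck, Lower fieldbus link malfunctions, North motor faulted, Upper limit switch stuck}; {Lower fieldbus link malfunctions, North motor faulted, Safety controller degraded, Upper limit switch stuck}; {Lower fieldbus link malfunctions, North motor faulted, Reserve e-stop relay is inoperative, Resolver degraded}; {Auxiliary servo drive stuck, Lower fieldbus link malfunctions, North motor faulted, Reserve e-stop relay is inoperative}; {Lower fieldbus link malfunctions, North motor faulted, Reserve e-stop relay is inoperative, Safety controller degraded}.

6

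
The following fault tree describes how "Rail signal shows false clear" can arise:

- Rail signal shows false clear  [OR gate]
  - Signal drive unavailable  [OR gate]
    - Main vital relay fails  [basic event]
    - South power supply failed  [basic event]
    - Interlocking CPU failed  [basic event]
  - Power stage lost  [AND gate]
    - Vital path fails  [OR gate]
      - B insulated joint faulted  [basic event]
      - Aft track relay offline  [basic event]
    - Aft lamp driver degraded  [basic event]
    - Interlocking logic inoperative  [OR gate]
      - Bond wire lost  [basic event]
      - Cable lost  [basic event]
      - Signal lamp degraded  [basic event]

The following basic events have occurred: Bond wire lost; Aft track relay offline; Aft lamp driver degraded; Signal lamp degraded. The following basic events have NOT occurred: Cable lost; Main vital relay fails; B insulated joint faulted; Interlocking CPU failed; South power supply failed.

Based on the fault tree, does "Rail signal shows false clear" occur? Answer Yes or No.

Signal drive unavailable [OR]: Main vital relay fails=not, South power supply failed=not, Interlocking CPU failed=not → no input occurs → does not occur.
Vital path fails [OR]: B insulated joint faulted=not, Aft track relay offline=occurs → at least one input occurs → occurs.
Interlocking logic inoperative [OR]: Bond wire lost=occurs, Cable lost=not, Signal lamp degraded=occurs → at least one input occurs → occurs.
Power stage lost [AND]: Vital path fails=occurs, Aft lamp driver degraded=occurs, Interlocking logic inoperative=occurs → all inputs occur → occurs.
Rail signal shows false clear [OR]: Signal drive unavailable=not, Power stage lost=occurs → at least one input occurs → occurs.

Yes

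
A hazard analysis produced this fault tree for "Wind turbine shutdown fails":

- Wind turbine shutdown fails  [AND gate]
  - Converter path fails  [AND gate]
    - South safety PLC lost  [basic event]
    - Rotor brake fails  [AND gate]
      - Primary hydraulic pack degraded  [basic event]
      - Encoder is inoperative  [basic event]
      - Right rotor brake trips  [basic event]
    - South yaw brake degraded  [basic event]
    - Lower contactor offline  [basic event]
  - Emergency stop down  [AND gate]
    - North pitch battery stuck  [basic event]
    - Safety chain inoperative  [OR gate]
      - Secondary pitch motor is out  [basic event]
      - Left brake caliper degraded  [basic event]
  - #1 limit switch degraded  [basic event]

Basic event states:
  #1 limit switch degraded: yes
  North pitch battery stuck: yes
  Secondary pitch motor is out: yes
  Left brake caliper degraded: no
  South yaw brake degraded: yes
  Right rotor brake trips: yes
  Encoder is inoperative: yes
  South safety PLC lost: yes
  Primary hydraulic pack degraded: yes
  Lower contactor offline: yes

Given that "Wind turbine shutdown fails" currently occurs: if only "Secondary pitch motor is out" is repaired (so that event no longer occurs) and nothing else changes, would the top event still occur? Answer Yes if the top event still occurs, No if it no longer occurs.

No

Counterfactual: set "Secondary pitch motor is out" to not occurred.
Rotor brake fails [AND]: Primary hydraulic pack degraded=occurs, Encoder is inoperative=occurs, Right rotor brake trips=occurs → all inputs occur → occurs.
Converter path fails [AND]: South safety PLC lost=occurs, Rotor brake fails=occurs, South yaw brake degraded=occurs, Lower contactor offline=occurs → all inputs occur → occurs.
Safety chain inoperative [OR]: Secondary pitch motor is out=not, Left brake caliper degraded=not → no input occurs → does not occur.
Emergency stop down [AND]: North pitch battery stuck=occurs, Safety chain inoperative=not → not all inputs occur → does not occur.
Wind turbine shutdown fails [AND]: Converter path fails=occurs, Emergency stop down=not, #1 limit switch degraded=occurs → not all inputs occur → does not occur.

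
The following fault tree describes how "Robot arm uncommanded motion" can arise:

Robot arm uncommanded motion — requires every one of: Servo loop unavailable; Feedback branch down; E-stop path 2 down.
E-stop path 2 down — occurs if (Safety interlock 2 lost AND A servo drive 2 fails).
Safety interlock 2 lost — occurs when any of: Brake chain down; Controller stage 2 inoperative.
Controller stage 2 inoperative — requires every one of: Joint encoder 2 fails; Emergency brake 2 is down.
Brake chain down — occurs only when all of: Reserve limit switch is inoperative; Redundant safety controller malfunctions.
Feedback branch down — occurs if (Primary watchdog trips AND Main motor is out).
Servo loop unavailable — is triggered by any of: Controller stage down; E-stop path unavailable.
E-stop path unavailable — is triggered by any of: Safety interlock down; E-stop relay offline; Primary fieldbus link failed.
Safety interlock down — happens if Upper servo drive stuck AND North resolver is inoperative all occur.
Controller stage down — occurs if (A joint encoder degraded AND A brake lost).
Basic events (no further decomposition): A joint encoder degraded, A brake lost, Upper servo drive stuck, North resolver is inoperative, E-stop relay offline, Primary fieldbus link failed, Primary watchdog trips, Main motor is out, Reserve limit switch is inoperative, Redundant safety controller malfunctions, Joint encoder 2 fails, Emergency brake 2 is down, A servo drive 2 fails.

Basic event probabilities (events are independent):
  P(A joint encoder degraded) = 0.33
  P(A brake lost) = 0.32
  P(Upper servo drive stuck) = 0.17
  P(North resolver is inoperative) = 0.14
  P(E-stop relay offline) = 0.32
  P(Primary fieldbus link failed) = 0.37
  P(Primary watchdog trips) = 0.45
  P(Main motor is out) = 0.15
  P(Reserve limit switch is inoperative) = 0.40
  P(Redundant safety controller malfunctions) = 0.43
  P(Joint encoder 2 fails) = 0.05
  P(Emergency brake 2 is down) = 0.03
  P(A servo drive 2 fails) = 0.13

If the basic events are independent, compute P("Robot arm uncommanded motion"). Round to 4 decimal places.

P(Controller stage down) [AND] = 0.33 × 0.32 = 0.105600
P(Safety interlock down) [AND] = 0.17 × 0.14 = 0.023800
P(E-stop path unavailable) [OR] = 1 − (1−0.023800) × (1−0.32) × (1−0.37) = 0.581796
P(Servo loop unavailable) [OR] = 1 − (1−0.105600) × (1−0.581796) = 0.625958
P(Feedback branch down) [AND] = 0.45 × 0.15 = 0.067500
P(Brake chain down) [AND] = 0.40 × 0.43 = 0.172000
P(Controller stage 2 inoperative) [AND] = 0.05 × 0.03 = 0.001500
P(Safety interlock 2 lost) [OR] = 1 − (1−0.172000) × (1−0.001500) = 0.173242
P(E-stop path 2 down) [AND] = 0.173242 × 0.13 = 0.022521
P(Robot arm uncommanded motion) [AND] = 0.625958 × 0.067500 × 0.022521 = 0.000952
Rounded to 4 decimal places: P(Robot arm uncommanded motion) ≈ 0.0010.

0.0010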